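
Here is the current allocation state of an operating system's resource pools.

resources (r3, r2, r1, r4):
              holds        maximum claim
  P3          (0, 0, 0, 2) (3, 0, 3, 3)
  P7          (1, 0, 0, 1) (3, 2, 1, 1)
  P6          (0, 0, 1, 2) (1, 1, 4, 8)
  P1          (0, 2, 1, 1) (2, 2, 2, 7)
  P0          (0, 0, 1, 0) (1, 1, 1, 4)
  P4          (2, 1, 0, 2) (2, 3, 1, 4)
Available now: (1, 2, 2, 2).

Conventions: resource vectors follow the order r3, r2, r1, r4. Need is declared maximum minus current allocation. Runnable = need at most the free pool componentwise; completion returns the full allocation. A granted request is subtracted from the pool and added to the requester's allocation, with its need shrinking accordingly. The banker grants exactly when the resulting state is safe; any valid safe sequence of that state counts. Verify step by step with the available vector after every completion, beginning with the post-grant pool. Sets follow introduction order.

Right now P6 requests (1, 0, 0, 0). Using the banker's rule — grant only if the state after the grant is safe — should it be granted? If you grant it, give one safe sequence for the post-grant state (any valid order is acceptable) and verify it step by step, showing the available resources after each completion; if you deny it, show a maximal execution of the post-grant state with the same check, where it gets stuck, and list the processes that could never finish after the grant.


GRANT — the state after the grant stays safe, e.g. via P4, P0, P7, P3, P6, P1.
Key observation: (0, 2, 2, 2) free after granting still covers P4 first, and each release covers the next.
Check on the post-grant state, step by step:
  pool = (0, 2, 2, 2)
  P4: need (0, 2, 1, 2) fits (0, 2, 2, 2); releases (2, 1, 0, 2), pool now (2, 3, 2, 4)
  P0: need (1, 1, 0, 4) fits (2, 3, 2, 4); releases (0, 0, 1, 0), pool now (2, 3, 3, 4)
  P7: need (2, 2, 1, 0) fits (2, 3, 3, 4); releases (1, 0, 0, 1), pool now (3, 3, 3, 5)
  P3: need (3, 0, 3, 1) fits (3, 3, 3, 5); releases (0, 0, 0, 2), pool now (3, 3, 3, 7)
  P6: need (0, 1, 3, 6) fits (3, 3, 3, 7); releases (1, 0, 1, 2), pool now (4, 3, 4, 9)
  P1: need (2, 0, 1, 6) fits (4, 3, 4, 9); releases (0, 2, 1, 1), pool now (4, 5, 5, 10)


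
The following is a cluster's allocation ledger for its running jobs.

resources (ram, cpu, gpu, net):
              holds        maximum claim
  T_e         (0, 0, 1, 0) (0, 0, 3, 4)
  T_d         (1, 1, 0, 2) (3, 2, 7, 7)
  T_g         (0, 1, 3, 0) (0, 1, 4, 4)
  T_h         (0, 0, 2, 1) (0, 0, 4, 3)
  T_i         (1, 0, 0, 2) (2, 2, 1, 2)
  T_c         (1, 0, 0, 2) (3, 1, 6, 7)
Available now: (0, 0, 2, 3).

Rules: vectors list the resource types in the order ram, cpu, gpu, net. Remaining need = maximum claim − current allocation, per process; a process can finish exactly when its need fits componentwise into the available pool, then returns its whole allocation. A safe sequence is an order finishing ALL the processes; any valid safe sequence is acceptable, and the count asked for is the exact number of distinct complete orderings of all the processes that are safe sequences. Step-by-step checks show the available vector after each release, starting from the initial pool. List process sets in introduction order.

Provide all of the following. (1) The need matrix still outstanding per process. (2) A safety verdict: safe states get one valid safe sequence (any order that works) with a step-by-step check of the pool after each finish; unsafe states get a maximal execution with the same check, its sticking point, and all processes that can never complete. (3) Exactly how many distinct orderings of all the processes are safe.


(1) Need matrix, components ordered ram, cpu, gpu, net:
  T_e: (0, 0, 2, 4)
  T_d: (2, 1, 7, 5)
  T_g: (0, 0, 1, 4)
  T_h: (0, 0, 2, 2)
  T_i: (1, 2, 1, 0)
  T_c: (2, 1, 6, 5)
(2) UNSAFE.
Key observation: ram is the bottleneck — with T_h, T_e, T_g done the pool holds (0, 1, 8, 4), short of every remaining need.
The run T_h, T_e, T_g cannot be extended any further. Walking it through:
  pool = (0, 0, 2, 3)
  run T_h (needs (0, 0, 2, 2), free (0, 0, 2, 3)); after release of (0, 0, 2, 1) the pool is (0, 0, 4, 4)
  run T_e (needs (0, 0, 2, 4), free (0, 0, 4, 4)); after release of (0, 0, 1, 0) the pool is (0, 0, 5, 4)
  run T_g (needs (0, 0, 1, 4), free (0, 0, 5, 4)); after release of (0, 1, 3, 0) the pool is (0, 1, 8, 4)
  T_d cannot run: need (2, 1, 7, 5) vs free (0, 1, 8, 4) (insufficient ram and net)
  T_i cannot run: need (1, 2, 1, 0) vs free (0, 1, 8, 4) (insufficient ram and cpu)
  T_c cannot run: need (2, 1, 6, 5) vs free (0, 1, 8, 4) (insufficient ram and net)
Processes that can never finish: T_d, T_i and T_c.
(3) Exactly 0 of the possible complete orderings are safe sequences.


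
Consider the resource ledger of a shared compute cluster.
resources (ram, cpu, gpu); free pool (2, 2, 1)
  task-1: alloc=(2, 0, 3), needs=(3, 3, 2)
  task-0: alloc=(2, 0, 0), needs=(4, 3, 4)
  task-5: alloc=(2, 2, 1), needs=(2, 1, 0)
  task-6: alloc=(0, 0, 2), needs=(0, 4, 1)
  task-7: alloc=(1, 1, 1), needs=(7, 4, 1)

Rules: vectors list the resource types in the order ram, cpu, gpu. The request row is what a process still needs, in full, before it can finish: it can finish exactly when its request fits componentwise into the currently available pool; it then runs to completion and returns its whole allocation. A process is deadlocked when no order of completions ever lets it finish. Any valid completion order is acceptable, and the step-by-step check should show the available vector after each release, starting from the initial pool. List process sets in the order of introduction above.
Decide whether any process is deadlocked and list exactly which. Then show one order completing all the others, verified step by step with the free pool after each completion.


Nothing here is deadlocked.
Key observation: the pool covers task-5 at once, and every later process fits after earlier releases.
One completion order for the rest: task-5, task-1, task-0, task-6, task-7. Step-by-step check:
  pool = (2, 2, 1)
  task-5: need (2, 1, 0) fits (2, 2, 1); releases (2, 2, 1), pool now (4, 4, 2)
  task-1: need (3, 3, 2) fits (4, 4, 2); releases (2, 0, 3), pool now (6, 4, 5)
  task-0: need (4, 3, 4) fits (6, 4, 5); releases (2, 0, 0), pool now (8, 4, 5)
  task-6: need (0, 4, 1) fits (8, 4, 5); releases (0, 0, 2), pool now (8, 4, 7)
  task-7: need (7, 4, 1) fits (8, 4, 7); releases (1, 1, 1), pool now (9, 5, 8)


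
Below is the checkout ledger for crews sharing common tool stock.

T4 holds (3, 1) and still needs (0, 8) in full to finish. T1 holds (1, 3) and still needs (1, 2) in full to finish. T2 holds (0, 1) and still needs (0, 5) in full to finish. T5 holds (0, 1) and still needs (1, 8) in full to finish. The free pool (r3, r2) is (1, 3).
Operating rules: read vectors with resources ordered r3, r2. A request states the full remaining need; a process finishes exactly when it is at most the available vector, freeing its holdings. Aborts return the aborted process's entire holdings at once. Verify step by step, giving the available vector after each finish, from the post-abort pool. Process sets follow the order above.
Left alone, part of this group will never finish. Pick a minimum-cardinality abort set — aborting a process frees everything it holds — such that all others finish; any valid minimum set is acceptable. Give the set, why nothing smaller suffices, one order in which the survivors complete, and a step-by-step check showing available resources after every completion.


Abort T4.
Key observation: T5 had no path to completion before; after the abort of T4 ((3, 1) returned), step 3 is where it fits.
No smaller set exists: with zero aborts the deadlock remains.
The survivors complete as T1, T2, T5. Walking it through (starting from the post-abort pool):
  pool = (4, 4)
  T1: need (1, 2) fits (4, 4); releases (1, 3), pool now (5, 7)
  T2: need (0, 5) fits (5, 7); releases (0, 1), pool now (5, 8)
  T5: need (1, 8) fits (5, 8); releases (0, 1), pool now (5, 9)


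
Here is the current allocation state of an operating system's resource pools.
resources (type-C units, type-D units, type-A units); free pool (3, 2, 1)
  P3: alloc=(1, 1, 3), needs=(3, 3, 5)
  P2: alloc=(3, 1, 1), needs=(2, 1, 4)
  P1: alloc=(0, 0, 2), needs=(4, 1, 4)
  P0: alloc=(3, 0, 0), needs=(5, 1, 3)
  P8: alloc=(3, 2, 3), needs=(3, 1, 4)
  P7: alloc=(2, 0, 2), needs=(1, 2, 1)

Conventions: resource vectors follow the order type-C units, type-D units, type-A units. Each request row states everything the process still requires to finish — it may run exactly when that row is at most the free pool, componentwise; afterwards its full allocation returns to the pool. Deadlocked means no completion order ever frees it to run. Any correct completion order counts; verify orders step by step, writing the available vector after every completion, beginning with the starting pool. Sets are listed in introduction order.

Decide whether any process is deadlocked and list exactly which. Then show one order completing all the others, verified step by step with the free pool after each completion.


Deadlocked: P3, P2, P1 and P8.
Key observation: after P7, P0 complete, (8, 2, 3) is the best the pool ever gets, yet each leftover process wants more type-A units.
A valid finishing order for the others: P7, P0. Check, step by step:
  pool = (3, 2, 1)
  P7 needs (1, 2, 1) <= (3, 2, 1) -> finishes; pool += (2, 0, 2) = (5, 2, 3)
  P0 needs (5, 1, 3) <= (5, 2, 3) -> finishes; pool += (3, 0, 0) = (8, 2, 3)
The stuck group stays short no matter what:
  P3 cannot run: need (3, 3, 5) vs free (8, 2, 3) (insufficient type-D units and type-A units)
  P2 cannot run: need (2, 1, 4) vs free (8, 2, 3) (insufficient type-A units)
  P1 cannot run: need (4, 1, 4) vs free (8, 2, 3) (insufficient type-A units)
  P8 cannot run: need (3, 1, 4) vs free (8, 2, 3) (insufficient type-A units)


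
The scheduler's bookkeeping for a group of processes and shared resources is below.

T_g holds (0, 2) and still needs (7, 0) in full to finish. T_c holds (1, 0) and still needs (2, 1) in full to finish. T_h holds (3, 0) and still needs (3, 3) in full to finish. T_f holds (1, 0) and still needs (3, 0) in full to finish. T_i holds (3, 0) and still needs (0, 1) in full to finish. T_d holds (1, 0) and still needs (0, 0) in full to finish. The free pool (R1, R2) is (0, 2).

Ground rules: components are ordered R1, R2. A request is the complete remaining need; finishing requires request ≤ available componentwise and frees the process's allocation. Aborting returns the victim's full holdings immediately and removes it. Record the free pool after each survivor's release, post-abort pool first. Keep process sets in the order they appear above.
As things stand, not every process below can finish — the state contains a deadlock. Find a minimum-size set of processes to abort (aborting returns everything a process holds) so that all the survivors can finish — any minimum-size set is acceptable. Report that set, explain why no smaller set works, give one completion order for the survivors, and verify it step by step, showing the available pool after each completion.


Abort T_h.
Key observation: T_g was stuck for good until T_h gave back (3, 0); in the order shown it finishes at step 3.
Why nothing smaller works: aborting no one leaves the state deadlocked as given.
Survivors finish in the order: T_d, T_i, T_g, T_c, T_f. Verifying each step (pool after the aborts first):
  pool = (3, 2)
  run T_d (needs (0, 0), free (3, 2)); after release of (1, 0) the pool is (4, 2)
  run T_i (needs (0, 1), free (4, 2)); after release of (3, 0) the pool is (7, 2)
  run T_g (needs (7, 0), free (7, 2)); after release of (0, 2) the pool is (7, 4)
  run T_c (needs (2, 1), free (7, 4)); after release of (1, 0) the pool is (8, 4)
  run T_f (needs (3, 0), free (8, 4)); after release of (1, 0) the pool is (9, 4)


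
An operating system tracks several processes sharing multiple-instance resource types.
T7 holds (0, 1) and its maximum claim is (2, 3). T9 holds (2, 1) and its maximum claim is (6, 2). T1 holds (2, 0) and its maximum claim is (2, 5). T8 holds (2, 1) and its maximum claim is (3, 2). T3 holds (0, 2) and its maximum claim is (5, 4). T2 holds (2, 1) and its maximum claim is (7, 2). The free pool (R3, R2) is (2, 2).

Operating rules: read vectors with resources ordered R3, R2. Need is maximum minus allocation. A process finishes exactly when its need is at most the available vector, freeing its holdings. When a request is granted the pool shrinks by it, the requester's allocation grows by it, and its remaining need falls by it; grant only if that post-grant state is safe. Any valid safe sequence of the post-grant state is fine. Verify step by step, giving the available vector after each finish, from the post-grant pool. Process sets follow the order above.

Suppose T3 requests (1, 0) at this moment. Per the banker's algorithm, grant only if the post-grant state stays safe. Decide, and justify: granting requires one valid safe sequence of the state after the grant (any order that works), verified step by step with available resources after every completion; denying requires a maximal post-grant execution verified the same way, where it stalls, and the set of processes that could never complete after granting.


DENY — the pretend-granted state is unsafe.
Key observation: after T8, T7 the pool peaks at (3, 4), and each blocked process is short somewhere: T9 on R3; T1 on R2; T3 on R3; T2 on R3.
After a pretend grant, a maximal execution: T8, T7 — then nothing else fits. Check, step by step:
  pool = (1, 2)
  T8 needs (1, 1) <= (1, 2) -> finishes; pool += (2, 1) = (3, 3)
  T7 needs (2, 2) <= (3, 3) -> finishes; pool += (0, 1) = (3, 4)
  T9 cannot run: need (4, 1) vs free (3, 4) (insufficient R3)
  T1 cannot run: need (0, 5) vs free (3, 4) (insufficient R2)
  T3 cannot run: need (4, 2) vs free (3, 4) (insufficient R3)
  T2 cannot run: need (5, 1) vs free (3, 4) (insufficient R3)
Post-grant, the permanently blocked set is T9, T1, T3 and T2.


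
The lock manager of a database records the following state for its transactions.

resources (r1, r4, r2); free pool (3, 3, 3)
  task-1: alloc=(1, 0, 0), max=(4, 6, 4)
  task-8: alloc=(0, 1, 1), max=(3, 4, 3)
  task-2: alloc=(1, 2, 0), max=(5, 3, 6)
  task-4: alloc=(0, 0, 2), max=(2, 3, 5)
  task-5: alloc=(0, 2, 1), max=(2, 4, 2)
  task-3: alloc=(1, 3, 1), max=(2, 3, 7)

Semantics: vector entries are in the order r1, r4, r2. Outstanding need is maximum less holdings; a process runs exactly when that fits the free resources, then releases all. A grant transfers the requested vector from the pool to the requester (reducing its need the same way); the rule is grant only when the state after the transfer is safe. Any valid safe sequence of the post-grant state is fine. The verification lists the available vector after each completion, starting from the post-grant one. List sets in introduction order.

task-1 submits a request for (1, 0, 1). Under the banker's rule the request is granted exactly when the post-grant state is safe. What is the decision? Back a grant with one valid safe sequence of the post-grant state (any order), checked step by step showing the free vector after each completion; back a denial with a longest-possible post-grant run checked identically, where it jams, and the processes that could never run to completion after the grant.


DENY — the pretend-granted state is unsafe.
Key observation: after task-5, task-4 the pool peaks at (2, 5, 5), and each blocked process is short somewhere: task-1 on r4; task-8 on r1; task-2 on r1, r2; task-3 on r2.
After a pretend grant, a maximal execution: task-5, task-4 — then nothing else fits. Walking it through:
  pool = (2, 3, 2)
  task-5 needs (2, 2, 1) <= (2, 3, 2) -> finishes; pool += (0, 2, 1) = (2, 5, 3)
  task-4 needs (2, 3, 3) <= (2, 5, 3) -> finishes; pool += (0, 0, 2) = (2, 5, 5)
  task-1 cannot run: need (2, 6, 3) vs free (2, 5, 5) (insufficient r4)
  task-8 cannot run: need (3, 3, 2) vs free (2, 5, 5) (insufficient r1)
  task-2 cannot run: need (4, 1, 6) vs free (2, 5, 5) (insufficient r1 and r2)
  task-3 cannot run: need (1, 0, 6) vs free (2, 5, 5) (insufficient r2)
Had the request been granted, task-1, task-8, task-2 and task-3 could never finish.


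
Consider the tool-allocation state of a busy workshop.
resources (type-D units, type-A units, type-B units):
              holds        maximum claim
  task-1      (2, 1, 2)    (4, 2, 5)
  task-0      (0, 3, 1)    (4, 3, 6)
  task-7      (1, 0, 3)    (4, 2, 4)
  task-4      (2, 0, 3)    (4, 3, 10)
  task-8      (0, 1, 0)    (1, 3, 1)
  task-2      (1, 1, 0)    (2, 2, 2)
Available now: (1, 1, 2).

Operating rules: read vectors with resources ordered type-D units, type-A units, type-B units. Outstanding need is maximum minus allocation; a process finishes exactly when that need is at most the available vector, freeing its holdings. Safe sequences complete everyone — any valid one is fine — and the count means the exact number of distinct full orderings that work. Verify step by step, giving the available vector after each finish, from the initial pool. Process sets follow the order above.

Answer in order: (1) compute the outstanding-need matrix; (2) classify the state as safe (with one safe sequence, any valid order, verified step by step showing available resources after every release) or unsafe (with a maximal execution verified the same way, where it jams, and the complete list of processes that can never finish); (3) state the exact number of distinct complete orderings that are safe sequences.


(1) Remaining need (order type-D units, type-A units, type-B units):
  task-1: (2, 1, 3)
  task-0: (4, 0, 5)
  task-7: (3, 2, 1)
  task-4: (2, 3, 7)
  task-8: (1, 2, 1)
  task-2: (1, 1, 2)
(2) UNSAFE — no complete ordering exists.
Key observation: after task-2, task-8 the pool peaks at (2, 3, 2), and each blocked process is short somewhere: task-1 on type-B units; task-0 on type-D units, type-B units; task-7 on type-D units; task-4 on type-B units.
A maximal execution: task-2, task-8 — then nothing else fits. Step-by-step check:
  pool = (1, 1, 2)
  task-2: need (1, 1, 2) fits (1, 1, 2); releases (1, 1, 0), pool now (2, 2, 2)
  task-8: need (1, 2, 1) fits (2, 2, 2); releases (0, 1, 0), pool now (2, 3, 2)
  task-1 still needs (2, 1, 3) but only (2, 3, 2) is free — short on type-B units
  task-0 still needs (4, 0, 5) but only (2, 3, 2) is free — short on type-D units and type-B units
  task-7 still needs (3, 2, 1) but only (2, 3, 2) is free — short on type-D units
  task-4 still needs (2, 3, 7) but only (2, 3, 2) is free — short on type-B units
Never able to finish: task-1, task-0, task-7 and task-4.
(3) Exactly 0 of the possible complete orderings are safe sequences.


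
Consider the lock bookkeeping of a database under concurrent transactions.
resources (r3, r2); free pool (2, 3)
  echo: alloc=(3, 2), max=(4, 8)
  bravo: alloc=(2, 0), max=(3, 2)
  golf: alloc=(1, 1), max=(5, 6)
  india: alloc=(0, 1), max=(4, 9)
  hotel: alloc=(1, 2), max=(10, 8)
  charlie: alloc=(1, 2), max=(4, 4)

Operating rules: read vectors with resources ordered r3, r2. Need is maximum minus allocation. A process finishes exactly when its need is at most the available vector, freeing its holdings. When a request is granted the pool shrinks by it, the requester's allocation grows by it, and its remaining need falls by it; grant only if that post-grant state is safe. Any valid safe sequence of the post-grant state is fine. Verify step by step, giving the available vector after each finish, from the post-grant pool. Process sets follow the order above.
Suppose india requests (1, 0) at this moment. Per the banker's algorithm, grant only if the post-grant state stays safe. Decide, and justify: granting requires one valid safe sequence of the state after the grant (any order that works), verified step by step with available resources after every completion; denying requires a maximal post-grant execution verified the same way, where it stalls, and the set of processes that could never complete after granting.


GRANT: granting preserves safety; a valid post-grant sequence is bravo, charlie, golf, echo, india, hotel.
Key observation: (1, 3) free after granting still covers bravo first, and each release covers the next.
Verifying the post-grant state step by step:
  pool = (1, 3)
  bravo needs (1, 2) <= (1, 3) -> finishes; pool += (2, 0) = (3, 3)
  charlie needs (3, 2) <= (3, 3) -> finishes; pool += (1, 2) = (4, 5)
  golf needs (4, 5) <= (4, 5) -> finishes; pool += (1, 1) = (5, 6)
  echo needs (1, 6) <= (5, 6) -> finishes; pool += (3, 2) = (8, 8)
  india needs (3, 8) <= (8, 8) -> finishes; pool += (1, 1) = (9, 9)
  hotel needs (9, 6) <= (9, 9) -> finishes; pool += (1, 2) = (10, 11)


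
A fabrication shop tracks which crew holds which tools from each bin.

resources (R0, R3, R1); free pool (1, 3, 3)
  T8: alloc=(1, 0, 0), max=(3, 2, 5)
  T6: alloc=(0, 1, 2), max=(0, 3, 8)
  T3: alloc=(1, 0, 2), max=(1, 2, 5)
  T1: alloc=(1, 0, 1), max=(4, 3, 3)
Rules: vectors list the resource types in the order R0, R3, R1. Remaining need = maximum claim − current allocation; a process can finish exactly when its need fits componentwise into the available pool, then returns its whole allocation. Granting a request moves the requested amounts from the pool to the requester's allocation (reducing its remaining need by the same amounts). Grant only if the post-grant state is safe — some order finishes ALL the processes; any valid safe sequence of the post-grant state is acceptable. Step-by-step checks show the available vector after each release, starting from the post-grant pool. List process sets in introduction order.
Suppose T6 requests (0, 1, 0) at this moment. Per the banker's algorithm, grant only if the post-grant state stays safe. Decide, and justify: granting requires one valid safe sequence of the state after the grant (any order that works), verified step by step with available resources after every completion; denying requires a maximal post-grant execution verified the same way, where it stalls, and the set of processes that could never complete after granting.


DENY: after the grant no complete ordering would exist.
Key observation: after T3, T8 the pool peaks at (3, 2, 5), and each blocked process is short somewhere: T6 on R1; T1 on R3.
On the post-grant state, T3, T8 is a maximal run — nothing extends it. Verifying each step:
  pool = (1, 2, 3)
  run T3 (needs (0, 2, 3), free (1, 2, 3)); after release of (1, 0, 2) the pool is (2, 2, 5)
  run T8 (needs (2, 2, 5), free (2, 2, 5)); after release of (1, 0, 0) the pool is (3, 2, 5)
  blocked: T6 wants (0, 1, 6), pool (3, 2, 5) — not enough R1
  blocked: T1 wants (3, 3, 2), pool (3, 2, 5) — not enough R3
Processes that could never finish after the grant: T6 and T1.


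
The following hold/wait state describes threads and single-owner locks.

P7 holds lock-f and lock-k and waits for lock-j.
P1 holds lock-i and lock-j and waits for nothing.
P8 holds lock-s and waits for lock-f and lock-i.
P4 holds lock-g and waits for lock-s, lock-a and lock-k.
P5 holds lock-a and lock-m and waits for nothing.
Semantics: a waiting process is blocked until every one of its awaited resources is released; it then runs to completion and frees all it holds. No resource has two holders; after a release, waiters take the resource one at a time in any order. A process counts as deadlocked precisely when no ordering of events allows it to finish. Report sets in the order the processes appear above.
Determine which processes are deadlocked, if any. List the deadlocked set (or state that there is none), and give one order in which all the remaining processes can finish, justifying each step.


No process is deadlocked.
Key observation: all waits point, directly or indirectly, at processes that can finish, so nothing is permanently blocked.
A valid finishing order for the others: P1, P7, P8, P5, P4.
Check, step by step:
  P1: no waits; runs immediately, freeing lock-i and lock-j
  run P7 (all its waits — lock-j — are resolved); releases lock-f and lock-k
  run P8 (all its waits — lock-f and lock-i — are resolved); releases lock-s
  P5: no waits; runs immediately, freeing lock-a and lock-m
  run P4 (all its waits — lock-s, lock-a and lock-k — are resolved); releases lock-g


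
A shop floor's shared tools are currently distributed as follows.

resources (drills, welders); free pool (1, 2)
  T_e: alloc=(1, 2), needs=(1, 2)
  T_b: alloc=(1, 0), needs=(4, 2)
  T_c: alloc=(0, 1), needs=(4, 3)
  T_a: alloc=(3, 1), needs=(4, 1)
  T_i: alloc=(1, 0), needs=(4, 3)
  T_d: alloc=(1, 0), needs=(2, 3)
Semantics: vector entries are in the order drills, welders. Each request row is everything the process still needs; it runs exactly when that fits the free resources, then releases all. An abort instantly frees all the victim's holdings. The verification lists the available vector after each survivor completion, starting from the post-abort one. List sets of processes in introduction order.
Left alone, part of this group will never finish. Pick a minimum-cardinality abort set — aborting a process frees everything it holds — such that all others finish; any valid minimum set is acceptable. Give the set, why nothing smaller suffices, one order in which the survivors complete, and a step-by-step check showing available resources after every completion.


The answer: abort T_a.
Key observation: aborting T_a returns (3, 1), and T_c — hopeless before — runs at step 1 with the returned capacity in the pool.
Why nothing smaller works: aborting no one leaves the state deadlocked as given.
The survivors complete as T_c, T_i, T_b, T_e, T_d. Verifying each step (starting from the post-abort pool):
  pool = (4, 3)
  run T_c (needs (4, 3), free (4, 3)); after release of (0, 1) the pool is (4, 4)
  run T_i (needs (4, 3), free (4, 4)); after release of (1, 0) the pool is (5, 4)
  run T_b (needs (4, 2), free (5, 4)); after release of (1, 0) the pool is (6, 4)
  run T_e (needs (1, 2), free (6, 4)); after release of (1, 2) the pool is (7, 6)
  run T_d (needs (2, 3), free (7, 6)); after release of (1, 0) the pool is (8, 6)


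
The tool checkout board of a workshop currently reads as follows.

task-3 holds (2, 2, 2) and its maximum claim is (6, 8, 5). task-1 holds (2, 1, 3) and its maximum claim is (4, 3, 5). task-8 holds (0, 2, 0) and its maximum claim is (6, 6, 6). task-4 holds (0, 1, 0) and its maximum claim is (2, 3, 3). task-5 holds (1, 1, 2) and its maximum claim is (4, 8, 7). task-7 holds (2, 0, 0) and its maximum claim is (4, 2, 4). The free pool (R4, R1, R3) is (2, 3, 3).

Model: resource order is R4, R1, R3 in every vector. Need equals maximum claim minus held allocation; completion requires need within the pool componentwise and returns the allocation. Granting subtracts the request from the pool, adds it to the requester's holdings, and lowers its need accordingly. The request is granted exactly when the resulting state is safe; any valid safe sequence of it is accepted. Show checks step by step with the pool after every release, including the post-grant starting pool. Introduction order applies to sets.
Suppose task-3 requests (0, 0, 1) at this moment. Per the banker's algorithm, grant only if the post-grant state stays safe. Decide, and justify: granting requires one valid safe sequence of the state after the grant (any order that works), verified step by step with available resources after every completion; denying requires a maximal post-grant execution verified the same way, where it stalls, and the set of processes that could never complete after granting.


DENY. Granting would leave the state unsafe.
Key observation: after task-1, task-4, task-7 the pool peaks at (6, 5, 5), and each blocked process is short somewhere: task-3 on R1; task-8 on R3; task-5 on R1.
After a pretend grant, a maximal execution: task-1, task-4, task-7 — then nothing else fits. Walking it through:
  pool = (2, 3, 2)
  task-1 needs (2, 2, 2) <= (2, 3, 2) -> finishes; pool += (2, 1, 3) = (4, 4, 5)
  task-4 needs (2, 2, 3) <= (4, 4, 5) -> finishes; pool += (0, 1, 0) = (4, 5, 5)
  task-7 needs (2, 2, 4) <= (4, 5, 5) -> finishes; pool += (2, 0, 0) = (6, 5, 5)
  task-3 cannot run: need (4, 6, 2) vs free (6, 5, 5) (insufficient R1)
  task-8 cannot run: need (6, 4, 6) vs free (6, 5, 5) (insufficient R3)
  task-5 cannot run: need (3, 7, 5) vs free (6, 5, 5) (insufficient R1)
Post-grant, the permanently blocked set is task-3, task-8 and task-5.


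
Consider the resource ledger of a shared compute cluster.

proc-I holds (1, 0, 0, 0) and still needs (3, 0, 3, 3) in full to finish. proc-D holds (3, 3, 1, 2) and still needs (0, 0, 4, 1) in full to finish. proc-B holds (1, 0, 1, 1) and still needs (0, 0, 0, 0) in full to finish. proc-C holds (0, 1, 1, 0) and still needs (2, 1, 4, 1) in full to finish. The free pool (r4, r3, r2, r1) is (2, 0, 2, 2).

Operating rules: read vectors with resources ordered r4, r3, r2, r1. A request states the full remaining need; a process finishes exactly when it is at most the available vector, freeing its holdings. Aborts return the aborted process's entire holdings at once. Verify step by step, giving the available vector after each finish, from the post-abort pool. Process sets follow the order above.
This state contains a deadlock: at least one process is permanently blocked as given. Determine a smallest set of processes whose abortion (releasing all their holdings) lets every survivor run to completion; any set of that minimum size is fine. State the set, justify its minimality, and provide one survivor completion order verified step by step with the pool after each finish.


Minimum abort set: proc-C.
Key observation: proc-D was stuck for good until proc-C gave back (0, 1, 1, 0); in the order shown it finishes at step 3.
No smaller set exists: with zero aborts the deadlock remains.
Survivors finish in the order: proc-B, proc-I, proc-D. Walking it through (pool after the aborts first):
  pool = (2, 1, 3, 2)
  proc-B needs (0, 0, 0, 0) <= (2, 1, 3, 2) -> finishes; pool += (1, 0, 1, 1) = (3, 1, 4, 3)
  proc-I needs (3, 0, 3, 3) <= (3, 1, 4, 3) -> finishes; pool += (1, 0, 0, 0) = (4, 1, 4, 3)
  proc-D needs (0, 0, 4, 1) <= (4, 1, 4, 3) -> finishes; pool += (3, 3, 1, 2) = (7, 4, 5, 5)


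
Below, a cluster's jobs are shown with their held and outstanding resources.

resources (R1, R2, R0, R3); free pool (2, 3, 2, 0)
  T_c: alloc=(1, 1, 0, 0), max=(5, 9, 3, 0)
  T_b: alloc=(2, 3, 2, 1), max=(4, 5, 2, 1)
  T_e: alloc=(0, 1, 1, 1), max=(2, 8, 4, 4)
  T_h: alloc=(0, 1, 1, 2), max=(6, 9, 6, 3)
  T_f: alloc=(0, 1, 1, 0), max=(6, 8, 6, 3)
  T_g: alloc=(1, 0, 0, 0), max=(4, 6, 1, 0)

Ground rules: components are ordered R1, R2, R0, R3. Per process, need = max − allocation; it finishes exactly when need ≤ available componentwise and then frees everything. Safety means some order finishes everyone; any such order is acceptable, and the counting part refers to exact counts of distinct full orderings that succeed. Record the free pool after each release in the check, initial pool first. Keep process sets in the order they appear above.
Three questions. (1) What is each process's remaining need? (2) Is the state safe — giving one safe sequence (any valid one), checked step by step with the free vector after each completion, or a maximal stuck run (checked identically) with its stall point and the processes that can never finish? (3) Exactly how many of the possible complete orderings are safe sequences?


(1) Remaining need (order R1, R2, R0, R3):
  T_c: (4, 8, 3, 0)
  T_b: (2, 2, 0, 0)
  T_e: (2, 7, 3, 3)
  T_h: (6, 8, 5, 1)
  T_f: (6, 7, 5, 3)
  T_g: (3, 6, 1, 0)
(2) UNSAFE.
Key observation: once T_b, T_g finish, the pool peaks at (5, 6, 4, 1) — and every remaining process still needs more R2 than that.
The run T_b, T_g cannot be extended any further. Verifying each step:
  pool = (2, 3, 2, 0)
  run T_b (needs (2, 2, 0, 0), free (2, 3, 2, 0)); after release of (2, 3, 2, 1) the pool is (4, 6, 4, 1)
  run T_g (needs (3, 6, 1, 0), free (4, 6, 4, 1)); after release of (1, 0, 0, 0) the pool is (5, 6, 4, 1)
  blocked: T_c wants (4, 8, 3, 0), pool (5, 6, 4, 1) — not enough R2
  blocked: T_e wants (2, 7, 3, 3), pool (5, 6, 4, 1) — not enough R2 and R3
  blocked: T_h wants (6, 8, 5, 1), pool (5, 6, 4, 1) — not enough R1, R2 and R0
  blocked: T_f wants (6, 7, 5, 3), pool (5, 6, 4, 1) — not enough R1, R2, R0 and R3
Never able to finish: T_c, T_e, T_h and T_f.
(3) Precisely 0 of the possible complete orderings are safe sequences.


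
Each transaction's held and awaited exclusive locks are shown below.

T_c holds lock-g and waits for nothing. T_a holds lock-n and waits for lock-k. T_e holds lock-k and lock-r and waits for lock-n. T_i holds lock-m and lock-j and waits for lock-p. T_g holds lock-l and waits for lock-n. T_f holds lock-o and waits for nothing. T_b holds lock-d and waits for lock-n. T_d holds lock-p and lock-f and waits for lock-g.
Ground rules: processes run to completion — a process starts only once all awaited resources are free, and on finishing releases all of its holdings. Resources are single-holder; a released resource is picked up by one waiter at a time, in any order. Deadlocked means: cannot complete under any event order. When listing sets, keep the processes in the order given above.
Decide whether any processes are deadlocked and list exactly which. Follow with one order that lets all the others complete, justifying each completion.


Deadlocked set: T_a, T_e, T_g and T_b.
Key observation: nobody on the ring T_a -> T_e -> T_a can start until another member finishes, which never happens; T_g and T_b wait into the deadlock from upstream.
One completion order for the rest: T_c, T_f, T_d, T_i.
Step-by-step check:
  run T_c (it waits on nothing); releases lock-g
  run T_f (it waits on nothing); releases lock-o
  run T_d (all its waits — lock-g — are resolved); releases lock-p and lock-f
  run T_i (all its waits — lock-p — are resolved); releases lock-m and lock-j


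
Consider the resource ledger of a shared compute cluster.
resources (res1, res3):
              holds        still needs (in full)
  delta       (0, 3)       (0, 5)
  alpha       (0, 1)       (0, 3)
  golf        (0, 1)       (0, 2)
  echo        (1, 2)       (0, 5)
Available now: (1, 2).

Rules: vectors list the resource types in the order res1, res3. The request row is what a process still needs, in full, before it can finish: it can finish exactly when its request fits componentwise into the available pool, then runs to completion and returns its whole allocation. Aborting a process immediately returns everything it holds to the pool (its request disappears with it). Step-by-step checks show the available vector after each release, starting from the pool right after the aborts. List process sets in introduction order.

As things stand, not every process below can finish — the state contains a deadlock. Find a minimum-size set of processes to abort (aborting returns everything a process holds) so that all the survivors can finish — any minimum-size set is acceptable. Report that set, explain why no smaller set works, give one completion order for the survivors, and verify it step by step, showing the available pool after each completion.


Minimum abort set: delta.
Key observation: echo was stuck for good until delta gave back (0, 3); in the order shown it finishes at step 3.
Minimality: the empty abort set fails — the state is deadlocked as it stands.
The survivors complete as alpha, golf, echo. Verifying each step (starting from the post-abort pool):
  pool = (1, 5)
  alpha needs (0, 3) <= (1, 5) -> finishes; pool += (0, 1) = (1, 6)
  golf needs (0, 2) <= (1, 6) -> finishes; pool += (0, 1) = (1, 7)
  echo needs (0, 5) <= (1, 7) -> finishes; pool += (1, 2) = (2, 9)


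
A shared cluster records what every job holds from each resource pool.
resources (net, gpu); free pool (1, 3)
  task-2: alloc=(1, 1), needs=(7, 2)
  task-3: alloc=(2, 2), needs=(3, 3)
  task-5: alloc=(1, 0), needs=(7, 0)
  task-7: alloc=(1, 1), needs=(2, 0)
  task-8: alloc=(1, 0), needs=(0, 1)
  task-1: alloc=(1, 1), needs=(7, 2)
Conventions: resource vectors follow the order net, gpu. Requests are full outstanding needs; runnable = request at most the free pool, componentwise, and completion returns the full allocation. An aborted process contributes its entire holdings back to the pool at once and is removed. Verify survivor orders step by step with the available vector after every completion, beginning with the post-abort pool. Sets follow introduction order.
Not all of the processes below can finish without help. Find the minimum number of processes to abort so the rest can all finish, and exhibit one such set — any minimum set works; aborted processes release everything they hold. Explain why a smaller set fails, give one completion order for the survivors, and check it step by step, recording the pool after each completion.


Abort task-2 and task-1.
Key observation: task-5 had no path to completion before; after the abort of task-2 and task-1 ((2, 2) returned), step 4 is where it fits.
Minimality, checking each single-abort alternative: task-2 alone leaves task-5 blocked (short on net); task-3 alone leaves task-2 blocked (short on net); task-5 alone leaves task-2 blocked (short on net); task-7 alone leaves task-2 blocked (short on net); task-8 alone leaves task-2 blocked (short on net); task-1 alone leaves task-2 blocked (short on net).
Survivors finish in the order: task-8, task-7, task-3, task-5. Step-by-step check (pool after the aborts first):
  pool = (3, 5)
  task-8 needs (0, 1) <= (3, 5) -> finishes; pool += (1, 0) = (4, 5)
  task-7 needs (2, 0) <= (4, 5) -> finishes; pool += (1, 1) = (5, 6)
  task-3 needs (3, 3) <= (5, 6) -> finishes; pool += (2, 2) = (7, 8)
  task-5 needs (7, 0) <= (7, 8) -> finishes; pool += (1, 0) = (8, 8)


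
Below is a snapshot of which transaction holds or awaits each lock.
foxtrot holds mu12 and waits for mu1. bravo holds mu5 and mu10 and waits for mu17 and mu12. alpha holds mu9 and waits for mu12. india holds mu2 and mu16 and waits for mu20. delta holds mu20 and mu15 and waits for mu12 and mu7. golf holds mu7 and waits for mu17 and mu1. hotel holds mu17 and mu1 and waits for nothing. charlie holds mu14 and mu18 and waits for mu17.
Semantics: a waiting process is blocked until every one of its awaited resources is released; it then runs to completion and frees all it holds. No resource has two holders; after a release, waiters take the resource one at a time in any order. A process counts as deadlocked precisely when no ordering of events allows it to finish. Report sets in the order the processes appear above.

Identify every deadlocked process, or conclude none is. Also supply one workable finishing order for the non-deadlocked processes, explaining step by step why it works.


No process is deadlocked.
Key observation: the wait relation is loop-free; peeling off processes with no waits unwinds the whole state.
The rest can finish in the order hotel, golf, foxtrot, bravo, delta, charlie, alpha, india.
Verifying each step:
  run hotel (it waits on nothing); releases mu17 and mu1
  golf waits on mu17 and mu1 — all released -> runs and releases mu7
  foxtrot waits on mu1 — all released -> runs and releases mu12
  bravo waits on mu17 and mu12 — all released -> runs and releases mu5 and mu10
  delta waits on mu12 and mu7 — all released -> runs and releases mu20 and mu15
  charlie waits on mu17 — all released -> runs and releases mu14 and mu18
  alpha waits on mu12 — all released -> runs and releases mu9
  india waits on mu20 — all released -> runs and releases mu2 and mu16


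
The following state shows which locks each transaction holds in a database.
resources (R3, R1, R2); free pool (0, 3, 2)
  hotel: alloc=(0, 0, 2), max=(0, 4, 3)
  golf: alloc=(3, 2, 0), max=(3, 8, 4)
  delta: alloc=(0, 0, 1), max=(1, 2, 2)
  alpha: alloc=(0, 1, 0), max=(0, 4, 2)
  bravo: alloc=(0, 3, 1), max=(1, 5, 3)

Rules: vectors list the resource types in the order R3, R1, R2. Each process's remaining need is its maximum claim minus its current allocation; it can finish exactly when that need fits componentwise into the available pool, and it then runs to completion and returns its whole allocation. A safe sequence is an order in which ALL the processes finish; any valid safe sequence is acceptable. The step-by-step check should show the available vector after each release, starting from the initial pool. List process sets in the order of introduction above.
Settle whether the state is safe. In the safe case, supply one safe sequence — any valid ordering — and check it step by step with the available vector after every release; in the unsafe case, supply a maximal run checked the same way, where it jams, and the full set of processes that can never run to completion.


UNSAFE.
Key observation: after alpha, hotel the pool peaks at (0, 4, 4), and each blocked process is short somewhere: golf on R1; delta on R3; bravo on R3.
The run alpha, hotel cannot be extended any further. Step-by-step check:
  pool = (0, 3, 2)
  run alpha (needs (0, 3, 2), free (0, 3, 2)); after release of (0, 1, 0) the pool is (0, 4, 2)
  run hotel (needs (0, 4, 1), free (0, 4, 2)); after release of (0, 0, 2) the pool is (0, 4, 4)
  blocked: golf wants (0, 6, 4), pool (0, 4, 4) — not enough R1
  blocked: delta wants (1, 2, 1), pool (0, 4, 4) — not enough R3
  blocked: bravo wants (1, 2, 2), pool (0, 4, 4) — not enough R3
Never able to finish: golf, delta and bravo.
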